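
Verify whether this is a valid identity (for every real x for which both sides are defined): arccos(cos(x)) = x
No, this is NOT an identity.

Claim: arccos(cos(x)) = x.
Test a specific point where both sides are defined: x = -π/6.
LHS = arccos(cos(x)) ≈ 0.5236
RHS = x ≈ -0.5236
Since 0.5236 ≠ -0.5236, the equation fails at this point, so it cannot hold for every real x for which both sides are defined.
arccos only returns values in [0, π], so arccos(cos(x)) = x holds only for x in that interval, not for all real x.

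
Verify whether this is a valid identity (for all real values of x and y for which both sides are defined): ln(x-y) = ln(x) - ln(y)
No, this is NOT an identity.

Claim: ln(x-y) = ln(x) - ln(y).
Test a specific point where both sides are defined: x = 4, y = 3.
LHS = ln(x-y) ≈ 0.0000
RHS = ln(x) - ln(y) ≈ 0.2877
Since 0.0000 ≠ 0.2877, the equation fails at this point, so it cannot hold for all real values of x and y for which both sides are defined.
ln(x) - ln(y) = ln(x/y), not ln(x-y).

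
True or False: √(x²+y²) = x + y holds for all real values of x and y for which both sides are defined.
False.

Claim: √(x²+y²) = x + y.
Test a specific point where both sides are defined: x = -1, y = 3.
LHS = √(x²+y²) ≈ 3.1623
RHS = x + y ≈ 2.0000
Since 3.1623 ≠ 2.0000, the equation fails at this point, so it cannot hold for all real values of x and y for which both sides are defined.
(x+y)² = x² + 2xy + y², not x² + y², so the square root does not split this way.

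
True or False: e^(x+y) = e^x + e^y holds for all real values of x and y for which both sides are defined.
False.

Claim: e^(x+y) = e^x + e^y.
Test a specific point where both sides are defined: x = 3, y = 3.
LHS = e^(x+y) ≈ 403.4288
RHS = e^x + e^y ≈ 40.1711
Since 403.4288 ≠ 40.1711, the equation fails at this point, so it cannot hold for all real values of x and y for which both sides are defined.
The correct rule is e^(x+y) = e^x · e^y (a product, not a sum).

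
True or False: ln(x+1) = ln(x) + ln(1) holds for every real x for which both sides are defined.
False.

Claim: ln(x+1) = ln(x) + ln(1).
Test a specific point where both sides are defined: x = 1.
LHS = ln(x+1) ≈ 0.6931
RHS = ln(x) + ln(1) ≈ 0.0000
Since 0.6931 ≠ 0.0000, the equation fails at this point, so it cannot hold for every real x for which both sides are defined.
ln(1) = 0, so the right side is just ln(x), which differs from ln(x+1).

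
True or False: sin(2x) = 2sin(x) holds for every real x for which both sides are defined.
Claim: sin(2x) = 2sin(x).
Test a specific point where both sides are defined: x = -π/3.
LHS = sin(2x) ≈ -0.8660
RHS = 2sin(x) ≈ -1.7321
Since -0.8660 ≠ -1.7321, the equation fails at this point, so it cannot hold for every real x for which both sides are defined.
The correct double-angle formula is sin(2x) = 2sin(x)cos(x).

Conclusion: False.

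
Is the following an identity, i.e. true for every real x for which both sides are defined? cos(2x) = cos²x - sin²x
Claim: cos(2x) = cos²x - sin²x.
Reasoning: Put y = x in the addition formula cos(x+y) = cos(x)cos(y) - sin(x)sin(y): cos(2x) = cos²x - sin²x.
So the two sides agree for every real x for which both sides are defined.

Conclusion: Yes, this is an identity.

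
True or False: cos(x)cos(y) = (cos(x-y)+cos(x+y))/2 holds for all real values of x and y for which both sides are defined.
True.

Claim: cos(x)cos(y) = (cos(x-y)+cos(x+y))/2.
Reasoning: cos(x-y) = cos(x)cos(y) + sin(x)sin(y) and cos(x+y) = cos(x)cos(y) - sin(x)sin(y). Adding, cos(x-y) + cos(x+y) = 2cos(x)cos(y); divide by 2.
So the two sides agree for all real values of x and y for which both sides are defined.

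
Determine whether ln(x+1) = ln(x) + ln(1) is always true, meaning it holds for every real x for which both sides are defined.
Claim: ln(x+1) = ln(x) + ln(1).
Test a specific point where both sides are defined: x = 4.
LHS = ln(x+1) ≈ 1.6094
RHS = ln(x) + ln(1) ≈ 1.3863
Since 1.6094 ≠ 1.3863, the equation fails at this point, so it cannot hold for every real x for which both sides are defined.
ln(1) = 0, so the right side is just ln(x), which differs from ln(x+1).

Conclusion: No, this is NOT an identity.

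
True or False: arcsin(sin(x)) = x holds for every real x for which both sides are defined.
Claim: arcsin(sin(x)) = x.
Test a specific point where both sides are defined: x = 2π/3.
LHS = arcsin(sin(x)) ≈ 1.0472
RHS = x ≈ 2.0944
Since 1.0472 ≠ 2.0944, the equation fails at this point, so it cannot hold for every real x for which both sides are defined.
arcsin only returns values in [-π/2, π/2], so arcsin(sin(x)) = x holds only for x in that interval, not for all real x.

Conclusion: False.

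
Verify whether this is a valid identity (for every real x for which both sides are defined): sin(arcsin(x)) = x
Yes, this is an identity.

Claim: sin(arcsin(x)) = x.
Reasoning: For -1 ≤ x ≤ 1 (where arcsin is defined), arcsin(x) is by definition an angle whose sine equals x. Taking the sine of that angle returns x. (Note the other order, arcsin(sin x) = x, is NOT an identity.)
So the two sides agree for every real x for which both sides are defined.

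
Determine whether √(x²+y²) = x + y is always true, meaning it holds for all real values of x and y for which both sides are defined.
Claim: √(x²+y²) = x + y.
Test a specific point where both sides are defined: x = 5, y = -3.
LHS = √(x²+y²) ≈ 5.8310
RHS = x + y ≈ 2.0000
Since 5.8310 ≠ 2.0000, the equation fails at this point, so it cannot hold for all real values of x and y for which both sides are defined.
(x+y)² = x² + 2xy + y², not x² + y², so the square root does not split this way.

Conclusion: No, this is NOT an identity.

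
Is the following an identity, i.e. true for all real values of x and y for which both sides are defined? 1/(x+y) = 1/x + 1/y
Claim: 1/(x+y) = 1/x + 1/y.
Test a specific point where both sides are defined: x = 1/2, y = 1/2.
LHS = 1/(x+y) ≈ 1.0000
RHS = 1/x + 1/y ≈ 4.0000
Since 1.0000 ≠ 4.0000, the equation fails at this point, so it cannot hold for all real values of x and y for which both sides are defined.
1/x + 1/y = (x+y)/(xy), which is not 1/(x+y).

Conclusion: No, this is NOT an identity.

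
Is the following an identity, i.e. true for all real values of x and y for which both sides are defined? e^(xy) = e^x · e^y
No, this is NOT an identity.

Claim: e^(xy) = e^x · e^y.
Test a specific point where both sides are defined: x = 3/2, y = 1/2.
LHS = e^(xy) ≈ 2.1170
RHS = e^x · e^y ≈ 7.3891
Since 2.1170 ≠ 7.3891, the equation fails at this point, so it cannot hold for all real values of x and y for which both sides are defined.
e^x · e^y = e^(x+y), not e^(xy).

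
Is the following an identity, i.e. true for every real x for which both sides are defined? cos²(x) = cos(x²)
Claim: cos²(x) = cos(x²).
Test a specific point where both sides are defined: x = π/2.
LHS = cos²(x) ≈ 0.0000
RHS = cos(x²) ≈ -0.7812
Since 0.0000 ≠ -0.7812, the equation fails at this point, so it cannot hold for every real x for which both sides are defined.
cos²(x) means (cos x)², squaring the output; cos(x²) squares the input. These are different functions.

Conclusion: No, this is NOT an identity.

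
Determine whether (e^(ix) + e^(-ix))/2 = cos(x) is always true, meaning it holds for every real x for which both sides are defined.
Claim: (e^(ix) + e^(-ix))/2 = cos(x).
Reasoning: By Euler's formula e^(ix) = cos(x) + i·sin(x) and e^(-ix) = cos(x) - i·sin(x). Adding cancels the sine terms: e^(ix) + e^(-ix) = 2cos(x); divide by 2.
So the two sides agree for every real x for which both sides are defined.

Conclusion: Yes, this is an identity.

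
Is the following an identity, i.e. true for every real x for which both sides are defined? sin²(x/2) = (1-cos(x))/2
Claim: sin²(x/2) = (1-cos(x))/2.
Reasoning: Use cos(2θ) = 1 - 2sin²θ with θ = x/2: cos(x) = 1 - 2sin²(x/2). Solving for sin²(x/2) gives (1 - cos(x))/2.
So the two sides agree for every real x for which both sides are defined.

Conclusion: Yes, this is an identity.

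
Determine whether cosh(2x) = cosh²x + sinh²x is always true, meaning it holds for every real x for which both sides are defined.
Yes, this is an identity.

Claim: cosh(2x) = cosh²x + sinh²x.
Reasoning: cosh²x = (e^(2x) + 2 + e^(-2x))/4 and sinh²x = (e^(2x) - 2 + e^(-2x))/4. Adding gives (2e^(2x) + 2e^(-2x))/4 = (e^(2x) + e^(-2x))/2 = cosh(2x).
So the two sides agree for every real x for which both sides are defined.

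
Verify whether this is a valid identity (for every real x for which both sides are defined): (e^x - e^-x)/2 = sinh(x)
Claim: (e^x - e^-x)/2 = sinh(x).
Reasoning: This is exactly the definition of the hyperbolic sine: sinh(x) := (e^x - e^-x)/2.
So the two sides agree for every real x for which both sides are defined.

Conclusion: Yes, this is an identity.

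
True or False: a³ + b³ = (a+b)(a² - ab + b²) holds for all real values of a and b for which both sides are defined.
Claim: a³ + b³ = (a+b)(a² - ab + b²).
Reasoning: Expand the right side: (a+b)(a² - ab + b²) = a³ - a²b + ab² + a²b - ab² + b³ = a³ + b³ (the middle terms cancel in pairs).
So the two sides agree for all real values of a and b for which both sides are defined.

Conclusion: True.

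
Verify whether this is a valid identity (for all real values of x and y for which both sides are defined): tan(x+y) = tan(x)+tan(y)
Claim: tan(x+y) = tan(x)+tan(y).
Test a specific point where both sides are defined: x = 2π/3, y = π/6.
LHS = tan(x+y) ≈ -0.5774
RHS = tan(x)+tan(y) ≈ -1.1547
Since -0.5774 ≠ -1.1547, the equation fails at this point, so it cannot hold for all real values of x and y for which both sides are defined.
The correct formula is tan(x+y) = (tan(x) + tan(y))/(1 - tan(x)tan(y)).

Conclusion: No, this is NOT an identity.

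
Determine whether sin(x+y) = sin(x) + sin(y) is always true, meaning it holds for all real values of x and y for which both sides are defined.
Claim: sin(x+y) = sin(x) + sin(y).
Test a specific point where both sides are defined: x = 3π/4, y = -π/2.
LHS = sin(x+y) ≈ 0.7071
RHS = sin(x) + sin(y) ≈ -0.2929
Since 0.7071 ≠ -0.2929, the equation fails at this point, so it cannot hold for all real values of x and y for which both sides are defined.
The correct expansion is sin(x+y) = sin(x)cos(y) + cos(x)sin(y); sine is not additive.

Conclusion: No, this is NOT an identity.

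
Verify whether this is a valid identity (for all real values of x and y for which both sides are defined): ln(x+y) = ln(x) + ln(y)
Claim: ln(x+y) = ln(x) + ln(y).
Test a specific point where both sides are defined: x = 5, y = 5.
LHS = ln(x+y) ≈ 2.3026
RHS = ln(x) + ln(y) ≈ 3.2189
Since 2.3026 ≠ 3.2189, the equation fails at this point, so it cannot hold for all real values of x and y for which both sides are defined.
ln(x) + ln(y) = ln(xy), not ln(x+y).

Conclusion: No, this is NOT an identity.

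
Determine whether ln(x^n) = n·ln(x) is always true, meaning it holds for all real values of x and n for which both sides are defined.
Yes, this is an identity.

Claim: ln(x^n) = n·ln(x).
Reasoning: The right side requires x > 0. For x > 0, x^n = (e^(ln x))^n = e^(n·ln x), so taking ln of both sides gives ln(x^n) = n·ln(x).
So the two sides agree for all real values of x and n for which both sides are defined.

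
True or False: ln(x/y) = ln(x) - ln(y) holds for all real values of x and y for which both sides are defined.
True.

Claim: ln(x/y) = ln(x) - ln(y).
Reasoning: Both sides are simultaneously defined only when x, y > 0. Write x = e^p, y = e^q. Then x/y = e^(p-q), so ln(x/y) = p - q = ln(x) - ln(y).
So the two sides agree for all real values of x and y for which both sides are defined.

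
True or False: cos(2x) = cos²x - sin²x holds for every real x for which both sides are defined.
Claim: cos(2x) = cos²x - sin²x.
Reasoning: Put y = x in the addition formula cos(x+y) = cos(x)cos(y) - sin(x)sin(y): cos(2x) = cos²x - sin²x.
So the two sides agree for every real x for which both sides are defined.

Conclusion: True.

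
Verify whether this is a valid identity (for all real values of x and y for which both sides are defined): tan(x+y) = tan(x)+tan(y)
Claim: tan(x+y) = tan(x)+tan(y).
Test a specific point where both sides are defined: x = 3π/4, y = 2π/3.
LHS = tan(x+y) ≈ 3.7321
RHS = tan(x)+tan(y) ≈ -2.7321
Since 3.7321 ≠ -2.7321, the equation fails at this point, so it cannot hold for all real values of x and y for which both sides are defined.
The correct formula is tan(x+y) = (tan(x) + tan(y))/(1 - tan(x)tan(y)).

Conclusion: No, this is NOT an identity.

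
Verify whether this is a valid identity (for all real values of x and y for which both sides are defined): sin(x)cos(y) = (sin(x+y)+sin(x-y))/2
Claim: sin(x)cos(y) = (sin(x+y)+sin(x-y))/2.
Reasoning: sin(x+y) = sin(x)cos(y) + cos(x)sin(y) and sin(x-y) = sin(x)cos(y) - cos(x)sin(y). Adding, sin(x+y) + sin(x-y) = 2sin(x)cos(y); divide by 2.
So the two sides agree for all real values of x and y for which both sides are defined.

Conclusion: Yes, this is an identity.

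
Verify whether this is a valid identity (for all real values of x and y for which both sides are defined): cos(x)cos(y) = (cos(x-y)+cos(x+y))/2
Claim: cos(x)cos(y) = (cos(x-y)+cos(x+y))/2.
Reasoning: cos(x-y) = cos(x)cos(y) + sin(x)sin(y) and cos(x+y) = cos(x)cos(y) - sin(x)sin(y). Adding, cos(x-y) + cos(x+y) = 2cos(x)cos(y); divide by 2.
So the two sides agree for all real values of x and y for which both sides are defined.

Conclusion: Yes, this is an identity.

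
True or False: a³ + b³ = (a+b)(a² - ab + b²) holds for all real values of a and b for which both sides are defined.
True.

Claim: a³ + b³ = (a+b)(a² - ab + b²).
Reasoning: Expand the right side: (a+b)(a² - ab + b²) = a³ - a²b + ab² + a²b - ab² + b³ = a³ + b³ (the middle terms cancel in pairs).
So the two sides agree for all real values of a and b for which both sides are defined.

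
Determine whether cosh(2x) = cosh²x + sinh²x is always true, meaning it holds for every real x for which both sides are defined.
Claim: cosh(2x) = cosh²x + sinh²x.
Reasoning: cosh²x = (e^(2x) + 2 + e^(-2x))/4 and sinh²x = (e^(2x) - 2 + e^(-2x))/4. Adding gives (2e^(2x) + 2e^(-2x))/4 = (e^(2x) + e^(-2x))/2 = cosh(2x).
So the two sides agree for every real x for which both sides are defined.

Conclusion: Yes, this is an identity.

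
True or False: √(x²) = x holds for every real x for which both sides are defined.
Claim: √(x²) = x.
Test a specific point where both sides are defined: x = -2.
LHS = √(x²) ≈ 2.0000
RHS = x ≈ -2.0000
Since 2.0000 ≠ -2.0000, the equation fails at this point, so it cannot hold for every real x for which both sides are defined.
√(x²) = |x|, which differs from x whenever x < 0 (both sides are defined for every real x).

Conclusion: False.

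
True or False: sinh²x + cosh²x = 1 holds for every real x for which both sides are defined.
Claim: sinh²x + cosh²x = 1.
Test a specific point where both sides are defined: x = 4.
LHS = sinh²x + cosh²x ≈ 1490.4792
RHS = 1 ≈ 1.0000
Since 1490.4792 ≠ 1.0000, the equation fails at this point, so it cannot hold for every real x for which both sides are defined.
The correct hyperbolic identity is cosh²x - sinh²x = 1 (a difference); the sum sinh²x + cosh²x equals cosh(2x).

Conclusion: False.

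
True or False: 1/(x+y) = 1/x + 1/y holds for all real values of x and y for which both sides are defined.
Claim: 1/(x+y) = 1/x + 1/y.
Test a specific point where both sides are defined: x = 1, y = -3.
LHS = 1/(x+y) ≈ -0.5000
RHS = 1/x + 1/y ≈ 0.6667
Since -0.5000 ≠ 0.6667, the equation fails at this point, so it cannot hold for all real values of x and y for which both sides are defined.
1/x + 1/y = (x+y)/(xy), which is not 1/(x+y).

Conclusion: False.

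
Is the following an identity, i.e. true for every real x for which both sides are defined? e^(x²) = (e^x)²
Claim: e^(x²) = (e^x)².
Test a specific point where both sides are defined: x = -2.
LHS = e^(x²) ≈ 54.5982
RHS = (e^x)² ≈ 0.0183
Since 54.5982 ≠ 0.0183, the equation fails at this point, so it cannot hold for every real x for which both sides are defined.
(e^x)² = e^(2x), and 2x ≠ x² in general.

Conclusion: No, this is NOT an identity.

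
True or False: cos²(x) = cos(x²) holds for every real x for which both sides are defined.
False.

Claim: cos²(x) = cos(x²).
Test a specific point where both sides are defined: x = 3π/4.
LHS = cos²(x) ≈ 0.5000
RHS = cos(x²) ≈ 0.7442
Since 0.5000 ≠ 0.7442, the equation fails at this point, so it cannot hold for every real x for which both sides are defined.
cos²(x) means (cos x)², squaring the output; cos(x²) squares the input. These are different functions.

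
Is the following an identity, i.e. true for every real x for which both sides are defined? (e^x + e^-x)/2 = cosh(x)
Yes, this is an identity.

Claim: (e^x + e^-x)/2 = cosh(x).
Reasoning: This is exactly the definition of the hyperbolic cosine: cosh(x) := (e^x + e^-x)/2.
So the two sides agree for every real x for which both sides are defined.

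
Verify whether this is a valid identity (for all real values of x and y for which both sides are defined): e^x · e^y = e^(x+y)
Claim: e^x · e^y = e^(x+y).
Reasoning: This is the law of exponents for a common base: multiplying powers adds exponents. E.g. from the series, (Σ x^j/j!)(Σ y^k/k!) = Σ_m (Σ_{j+k=m} x^j y^k/(j!k!)) = Σ_m (x+y)^m/m! by the binomial theorem.
So the two sides agree for all real values of x and y for which both sides are defined.

Conclusion: Yes, this is an identity.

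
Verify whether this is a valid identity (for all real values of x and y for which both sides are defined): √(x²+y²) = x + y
No, this is NOT an identity.

Claim: √(x²+y²) = x + y.
Test a specific point where both sides are defined: x = 1, y = 3.
LHS = √(x²+y²) ≈ 3.1623
RHS = x + y ≈ 4.0000
Since 3.1623 ≠ 4.0000, the equation fails at this point, so it cannot hold for all real values of x and y for which both sides are defined.
(x+y)² = x² + 2xy + y², not x² + y², so the square root does not split this way.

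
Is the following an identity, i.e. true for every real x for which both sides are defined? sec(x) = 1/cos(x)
Claim: sec(x) = 1/cos(x).
Reasoning: sec(x) is by definition the reciprocal of cos(x), wherever cos(x) ≠ 0.
So the two sides agree for every real x for which both sides are defined.

Conclusion: Yes, this is an identity.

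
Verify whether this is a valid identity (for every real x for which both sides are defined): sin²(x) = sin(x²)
No, this is NOT an identity.

Claim: sin²(x) = sin(x²).
Test a specific point where both sides are defined: x = 2π/3.
LHS = sin²(x) ≈ 0.7500
RHS = sin(x²) ≈ -0.9474
Since 0.7500 ≠ -0.9474, the equation fails at this point, so it cannot hold for every real x for which both sides are defined.
sin²(x) means (sin x)², squaring the output; sin(x²) squares the input. These are different functions.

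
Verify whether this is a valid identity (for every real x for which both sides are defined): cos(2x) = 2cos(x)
Claim: cos(2x) = 2cos(x).
Test a specific point where both sides are defined: x = 2π/3.
LHS = cos(2x) ≈ -0.5000
RHS = 2cos(x) ≈ -1.0000
Since -0.5000 ≠ -1.0000, the equation fails at this point, so it cannot hold for every real x for which both sides are defined.
The correct double-angle formula is cos(2x) = cos²x - sin²x.

Conclusion: No, this is NOT an identity.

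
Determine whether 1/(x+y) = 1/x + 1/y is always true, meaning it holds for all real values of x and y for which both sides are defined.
Claim: 1/(x+y) = 1/x + 1/y.
Test a specific point where both sides are defined: x = 5, y = -1.
LHS = 1/(x+y) ≈ 0.2500
RHS = 1/x + 1/y ≈ -0.8000
Since 0.2500 ≠ -0.8000, the equation fails at this point, so it cannot hold for all real values of x and y for which both sides are defined.
1/x + 1/y = (x+y)/(xy), which is not 1/(x+y).

Conclusion: No, this is NOT an identity.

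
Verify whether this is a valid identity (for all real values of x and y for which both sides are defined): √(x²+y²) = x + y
No, this is NOT an identity.

Claim: √(x²+y²) = x + y.
Test a specific point where both sides are defined: x = 3, y = 1.
LHS = √(x²+y²) ≈ 3.1623
RHS = x + y ≈ 4.0000
Since 3.1623 ≠ 4.0000, the equation fails at this point, so it cannot hold for all real values of x and y for which both sides are defined.
(x+y)² = x² + 2xy + y², not x² + y², so the square root does not split this way.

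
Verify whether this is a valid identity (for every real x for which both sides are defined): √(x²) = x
No, this is NOT an identity.

Claim: √(x²) = x.
Test a specific point where both sides are defined: x = -1.
LHS = √(x²) ≈ 1.0000
RHS = x ≈ -1.0000
Since 1.0000 ≠ -1.0000, the equation fails at this point, so it cannot hold for every real x for which both sides are defined.
√(x²) = |x|, which differs from x whenever x < 0 (both sides are defined for every real x).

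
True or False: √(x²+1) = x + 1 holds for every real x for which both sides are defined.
Claim: √(x²+1) = x + 1.
Test a specific point where both sides are defined: x = -1.
LHS = √(x²+1) ≈ 1.4142
RHS = x + 1 ≈ 0.0000
Since 1.4142 ≠ 0.0000, the equation fails at this point, so it cannot hold for every real x for which both sides are defined.
(x+1)² = x² + 2x + 1 ≠ x² + 1 unless x = 0.

Conclusion: False.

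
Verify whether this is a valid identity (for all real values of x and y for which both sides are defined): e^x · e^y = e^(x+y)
Yes, this is an identity.

Claim: e^x · e^y = e^(x+y).
Reasoning: This is the law of exponents for a common base: multiplying powers adds exponents. E.g. from the series, (Σ x^j/j!)(Σ y^k/k!) = Σ_m (Σ_{j+k=m} x^j y^k/(j!k!)) = Σ_m (x+y)^m/m! by the binomial theorem.
So the two sides agree for all real values of x and y for which both sides are defined.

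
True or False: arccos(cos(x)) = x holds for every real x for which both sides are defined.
False.

Claim: arccos(cos(x)) = x.
Test a specific point where both sides are defined: x = -π/4.
LHS = arccos(cos(x)) ≈ 0.7854
RHS = x ≈ -0.7854
Since 0.7854 ≠ -0.7854, the equation fails at this point, so it cannot hold for every real x for which both sides are defined.
arccos only returns values in [0, π], so arccos(cos(x)) = x holds only for x in that interval, not for all real x.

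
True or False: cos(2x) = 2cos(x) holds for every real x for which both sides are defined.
Claim: cos(2x) = 2cos(x).
Test a specific point where both sides are defined: x = -π/6.
LHS = cos(2x) ≈ 0.5000
RHS = 2cos(x) ≈ 1.7321
Since 0.5000 ≠ 1.7321, the equation fails at this point, so it cannot hold for every real x for which both sides are defined.
The correct double-angle formula is cos(2x) = cos²x - sin²x.

Conclusion: False.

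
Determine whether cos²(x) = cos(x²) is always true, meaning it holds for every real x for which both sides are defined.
No, this is NOT an identity.

Claim: cos²(x) = cos(x²).
Test a specific point where both sides are defined: x = -π/3.
LHS = cos²(x) ≈ 0.2500
RHS = cos(x²) ≈ 0.4566
Since 0.2500 ≠ 0.4566, the equation fails at this point, so it cannot hold for every real x for which both sides are defined.
cos²(x) means (cos x)², squaring the output; cos(x²) squares the input. These are different functions.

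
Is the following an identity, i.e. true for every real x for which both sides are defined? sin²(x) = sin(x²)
No, this is NOT an identity.

Claim: sin²(x) = sin(x²).
Test a specific point where both sides are defined: x = -π/4.
LHS = sin²(x) ≈ 0.5000
RHS = sin(x²) ≈ 0.5785
Since 0.5000 ≠ 0.5785, the equation fails at this point, so it cannot hold for every real x for which both sides are defined.
sin²(x) means (sin x)², squaring the output; sin(x²) squares the input. These are different functions.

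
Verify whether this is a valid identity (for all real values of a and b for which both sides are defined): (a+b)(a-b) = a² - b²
Claim: (a+b)(a-b) = a² - b².
Reasoning: Expand: (a+b)(a-b) = a² - ab + ba - b² = a² - b² (the cross terms cancel).
So the two sides agree for all real values of a and b for which both sides are defined.

Conclusion: Yes, this is an identity.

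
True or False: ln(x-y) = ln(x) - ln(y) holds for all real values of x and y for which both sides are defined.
False.

Claim: ln(x-y) = ln(x) - ln(y).
Test a specific point where both sides are defined: x = 1, y = 1/2.
LHS = ln(x-y) ≈ -0.6931
RHS = ln(x) - ln(y) ≈ 0.6931
Since -0.6931 ≠ 0.6931, the equation fails at this point, so it cannot hold for all real values of x and y for which both sides are defined.
ln(x) - ln(y) = ln(x/y), not ln(x-y).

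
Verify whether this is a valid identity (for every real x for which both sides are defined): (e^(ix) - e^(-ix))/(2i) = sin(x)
Yes, this is an identity.

Claim: (e^(ix) - e^(-ix))/(2i) = sin(x).
Reasoning: By Euler's formula e^(ix) = cos(x) + i·sin(x) and e^(-ix) = cos(x) - i·sin(x). Subtracting cancels the cosine terms: e^(ix) - e^(-ix) = 2i·sin(x); divide by 2i.
So the two sides agree for every real x for which both sides are defined.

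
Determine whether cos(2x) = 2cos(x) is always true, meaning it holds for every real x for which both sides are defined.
No, this is NOT an identity.

Claim: cos(2x) = 2cos(x).
Test a specific point where both sides are defined: x = -π/6.
LHS = cos(2x) ≈ 0.5000
RHS = 2cos(x) ≈ 1.7321
Since 0.5000 ≠ 1.7321, the equation fails at this point, so it cannot hold for every real x for which both sides are defined.
The correct double-angle formula is cos(2x) = cos²x - sin²x.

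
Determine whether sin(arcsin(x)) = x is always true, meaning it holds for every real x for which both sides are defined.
Claim: sin(arcsin(x)) = x.
Reasoning: For -1 ≤ x ≤ 1 (where arcsin is defined), arcsin(x) is by definition an angle whose sine equals x. Taking the sine of that angle returns x. (Note the other order, arcsin(sin x) = x, is NOT an identity.)
So the two sides agree for every real x for which both sides are defined.

Conclusion: Yes, this is an identity.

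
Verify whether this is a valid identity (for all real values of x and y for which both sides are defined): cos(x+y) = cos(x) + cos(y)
Claim: cos(x+y) = cos(x) + cos(y).
Test a specific point where both sides are defined: x = -π/3, y = π/6.
LHS = cos(x+y) ≈ 0.8660
RHS = cos(x) + cos(y) ≈ 1.3660
Since 0.8660 ≠ 1.3660, the equation fails at this point, so it cannot hold for all real values of x and y for which both sides are defined.
The correct expansion is cos(x+y) = cos(x)cos(y) - sin(x)sin(y); cosine is not additive.

Conclusion: No, this is NOT an identity.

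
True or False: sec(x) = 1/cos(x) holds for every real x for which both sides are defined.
Claim: sec(x) = 1/cos(x).
Reasoning: sec(x) is by definition the reciprocal of cos(x), wherever cos(x) ≠ 0.
So the two sides agree for every real x for which both sides are defined.

Conclusion: True.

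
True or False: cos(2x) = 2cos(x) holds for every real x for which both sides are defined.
Claim: cos(2x) = 2cos(x).
Test a specific point where both sides are defined: x = -π/3.
LHS = cos(2x) ≈ -0.5000
RHS = 2cos(x) ≈ 1.0000
Since -0.5000 ≠ 1.0000, the equation fails at this point, so it cannot hold for every real x for which both sides are defined.
The correct double-angle formula is cos(2x) = cos²x - sin²x.

Conclusion: False.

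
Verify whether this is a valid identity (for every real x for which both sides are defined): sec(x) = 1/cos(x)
Yes, this is an identity.

Claim: sec(x) = 1/cos(x).
Reasoning: sec(x) is by definition the reciprocal of cos(x), wherever cos(x) ≠ 0.
So the two sides agree for every real x for which both sides are defined.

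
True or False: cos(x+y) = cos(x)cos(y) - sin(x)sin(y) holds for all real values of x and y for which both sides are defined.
Claim: cos(x+y) = cos(x)cos(y) - sin(x)sin(y).
Reasoning: By Euler's formula e^(i(x+y)) = e^(ix)·e^(iy) = (cos x + i·sin x)(cos y + i·sin y). The real part of the left side is cos(x+y); the real part of the product is cos(x)cos(y) - sin(x)sin(y) (since i·i = -1).
So the two sides agree for all real values of x and y for which both sides are defined.

Conclusion: True.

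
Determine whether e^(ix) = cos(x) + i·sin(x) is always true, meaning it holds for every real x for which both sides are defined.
Yes, this is an identity.

Claim: e^(ix) = cos(x) + i·sin(x).
Reasoning: Euler's formula. Expand e^(ix) = Σ (ix)^k / k!. Since i² = -1, the even-k terms are Σ (-1)^m x^(2m)/(2m)! = cos(x) and the odd-k terms are i · Σ (-1)^m x^(2m+1)/(2m+1)! = i·sin(x).
So the two sides agree for every real x for which both sides are defined.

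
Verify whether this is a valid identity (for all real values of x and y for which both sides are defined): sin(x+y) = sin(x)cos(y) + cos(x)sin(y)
Yes, this is an identity.

Claim: sin(x+y) = sin(x)cos(y) + cos(x)sin(y).
Reasoning: By Euler's formula e^(i(x+y)) = e^(ix)·e^(iy) = (cos x + i·sin x)(cos y + i·sin y). The imaginary part of the left side is sin(x+y); the imaginary part of the product is sin(x)cos(y) + cos(x)sin(y).
So the two sides agree for all real values of x and y for which both sides are defined.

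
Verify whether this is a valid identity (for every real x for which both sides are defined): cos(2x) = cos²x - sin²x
Yes, this is an identity.

Claim: cos(2x) = cos²x - sin²x.
Reasoning: Put y = x in the addition formula cos(x+y) = cos(x)cos(y) - sin(x)sin(y): cos(2x) = cos²x - sin²x.
So the two sides agree for every real x for which both sides are defined.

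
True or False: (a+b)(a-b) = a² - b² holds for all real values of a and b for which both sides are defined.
True.

Claim: (a+b)(a-b) = a² - b².
Reasoning: Expand: (a+b)(a-b) = a² - ab + ba - b² = a² - b² (the cross terms cancel).
So the two sides agree for all real values of a and b for which both sides are defined.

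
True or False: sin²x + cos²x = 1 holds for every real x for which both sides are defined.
True.

Claim: sin²x + cos²x = 1.
Reasoning: The point (cos x, sin x) lies on the unit circle X² + Y² = 1, so cos²x + sin²x = 1 for every real x.
So the two sides agree for every real x for which both sides are defined.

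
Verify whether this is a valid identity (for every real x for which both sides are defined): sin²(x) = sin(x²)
No, this is NOT an identity.

Claim: sin²(x) = sin(x²).
Test a specific point where both sides are defined: x = π/6.
LHS = sin²(x) ≈ 0.2500
RHS = sin(x²) ≈ 0.2707
Since 0.2500 ≠ 0.2707, the equation fails at this point, so it cannot hold for every real x for which both sides are defined.
sin²(x) means (sin x)², squaring the output; sin(x²) squares the input. These are different functions.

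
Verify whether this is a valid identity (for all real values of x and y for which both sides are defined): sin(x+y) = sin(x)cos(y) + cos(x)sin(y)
Claim: sin(x+y) = sin(x)cos(y) + cos(x)sin(y).
Reasoning: By Euler's formula e^(i(x+y)) = e^(ix)·e^(iy) = (cos x + i·sin x)(cos y + i·sin y). The imaginary part of the left side is sin(x+y); the imaginary part of the product is sin(x)cos(y) + cos(x)sin(y).
So the two sides agree for all real values of x and y for which both sides are defined.

Conclusion: Yes, this is an identity.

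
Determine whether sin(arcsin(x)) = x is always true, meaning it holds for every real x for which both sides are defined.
Yes, this is an identity.

Claim: sin(arcsin(x)) = x.
Reasoning: For -1 ≤ x ≤ 1 (where arcsin is defined), arcsin(x) is by definition an angle whose sine equals x. Taking the sine of that angle returns x. (Note the other order, arcsin(sin x) = x, is NOT an identity.)
So the two sides agree for every real x for which both sides are defined.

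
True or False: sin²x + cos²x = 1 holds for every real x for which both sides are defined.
True.

Claim: sin²x + cos²x = 1.
Reasoning: The point (cos x, sin x) lies on the unit circle X² + Y² = 1, so cos²x + sin²x = 1 for every real x.
So the two sides agree for every real x for which both sides are defined.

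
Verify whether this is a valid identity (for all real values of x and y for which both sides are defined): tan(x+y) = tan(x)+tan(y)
No, this is NOT an identity.

Claim: tan(x+y) = tan(x)+tan(y).
Test a specific point where both sides are defined: x = π/3, y = π/3.
LHS = tan(x+y) ≈ -1.7321
RHS = tan(x)+tan(y) ≈ 3.4641
Since -1.7321 ≠ 3.4641, the equation fails at this point, so it cannot hold for all real values of x and y for which both sides are defined.
The correct formula is tan(x+y) = (tan(x) + tan(y))/(1 - tan(x)tan(y)).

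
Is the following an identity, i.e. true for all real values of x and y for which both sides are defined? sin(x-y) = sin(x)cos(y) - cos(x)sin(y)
Yes, this is an identity.

Claim: sin(x-y) = sin(x)cos(y) - cos(x)sin(y).
Reasoning: Replace y by -y in sin(x+y) = sin(x)cos(y) + cos(x)sin(y) and use cos(-y) = cos(y), sin(-y) = -sin(y): sin(x-y) = sin(x)cos(y) - cos(x)sin(y).
So the two sides agree for all real values of x and y for which both sides are defined.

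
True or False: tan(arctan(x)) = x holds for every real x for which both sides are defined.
True.

Claim: tan(arctan(x)) = x.
Reasoning: For every real x, arctan(x) is by definition the angle in (-π/2, π/2) whose tangent equals x. Taking the tangent of that angle returns x.
So the two sides agree for every real x for which both sides are defined.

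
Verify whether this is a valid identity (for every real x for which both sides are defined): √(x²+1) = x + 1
Claim: √(x²+1) = x + 1.
Test a specific point where both sides are defined: x = 3/2.
LHS = √(x²+1) ≈ 1.8028
RHS = x + 1 ≈ 2.5000
Since 1.8028 ≠ 2.5000, the equation fails at this point, so it cannot hold for every real x for which both sides are defined.
(x+1)² = x² + 2x + 1 ≠ x² + 1 unless x = 0.

Conclusion: No, this is NOT an identity.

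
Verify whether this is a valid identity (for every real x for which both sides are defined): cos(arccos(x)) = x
Claim: cos(arccos(x)) = x.
Reasoning: For -1 ≤ x ≤ 1 (where arccos is defined), arccos(x) is by definition an angle whose cosine equals x. Taking the cosine of that angle returns x. (Note the other order, arccos(cos x) = x, is NOT an identity.)
So the two sides agree for every real x for which both sides are defined.

Conclusion: Yes, this is an identity.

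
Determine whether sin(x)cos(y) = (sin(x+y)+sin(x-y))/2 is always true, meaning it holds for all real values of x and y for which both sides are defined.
Yes, this is an identity.

Claim: sin(x)cos(y) = (sin(x+y)+sin(x-y))/2.
Reasoning: sin(x+y) = sin(x)cos(y) + cos(x)sin(y) and sin(x-y) = sin(x)cos(y) - cos(x)sin(y). Adding, sin(x+y) + sin(x-y) = 2sin(x)cos(y); divide by 2.
So the two sides agree for all real values of x and y for which both sides are defined.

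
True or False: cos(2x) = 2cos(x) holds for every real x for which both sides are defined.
Claim: cos(2x) = 2cos(x).
Test a specific point where both sides are defined: x = -π/4.
LHS = cos(2x) ≈ 0.0000
RHS = 2cos(x) ≈ 1.4142
Since 0.0000 ≠ 1.4142, the equation fails at this point, so it cannot hold for every real x for which both sides are defined.
The correct double-angle formula is cos(2x) = cos²x - sin²x.

Conclusion: False.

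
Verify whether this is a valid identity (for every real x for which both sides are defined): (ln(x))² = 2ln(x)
Claim: (ln(x))² = 2ln(x).
Test a specific point where both sides are defined: x = 3.
LHS = (ln(x))² ≈ 1.2069
RHS = 2ln(x) ≈ 2.1972
Since 1.2069 ≠ 2.1972, the equation fails at this point, so it cannot hold for every real x for which both sides are defined.
2ln(x) equals ln(x²), which is not the same as (ln x)².

Conclusion: No, this is NOT an identity.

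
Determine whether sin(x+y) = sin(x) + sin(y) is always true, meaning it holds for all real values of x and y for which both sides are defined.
No, this is NOT an identity.

Claim: sin(x+y) = sin(x) + sin(y).
Test a specific point where both sides are defined: x = π/4, y = π/6.
LHS = sin(x+y) ≈ 0.9659
RHS = sin(x) + sin(y) ≈ 1.2071
Since 0.9659 ≠ 1.2071, the equation fails at this point, so it cannot hold for all real values of x and y for which both sides are defined.
The correct expansion is sin(x+y) = sin(x)cos(y) + cos(x)sin(y); sine is not additive.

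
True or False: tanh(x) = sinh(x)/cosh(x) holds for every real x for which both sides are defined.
Claim: tanh(x) = sinh(x)/cosh(x).
Reasoning: tanh(x) is defined as sinh(x)/cosh(x) = (e^x - e^-x)/(e^x + e^-x); cosh(x) ≥ 1 is never zero, so this holds for every real x.
So the two sides agree for every real x for which both sides are defined.

Conclusion: True.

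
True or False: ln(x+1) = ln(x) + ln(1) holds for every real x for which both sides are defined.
False.

Claim: ln(x+1) = ln(x) + ln(1).
Test a specific point where both sides are defined: x = 1/2.
LHS = ln(x+1) ≈ 0.4055
RHS = ln(x) + ln(1) ≈ -0.6931
Since 0.4055 ≠ -0.6931, the equation fails at this point, so it cannot hold for every real x for which both sides are defined.
ln(1) = 0, so the right side is just ln(x), which differs from ln(x+1).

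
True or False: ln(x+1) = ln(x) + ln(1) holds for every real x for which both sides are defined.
Claim: ln(x+1) = ln(x) + ln(1).
Test a specific point where both sides are defined: x = 5.
LHS = ln(x+1) ≈ 1.7918
RHS = ln(x) + ln(1) ≈ 1.6094
Since 1.7918 ≠ 1.6094, the equation fails at this point, so it cannot hold for every real x for which both sides are defined.
ln(1) = 0, so the right side is just ln(x), which differs from ln(x+1).

Conclusion: False.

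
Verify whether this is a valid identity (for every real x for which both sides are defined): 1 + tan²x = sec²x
Claim: 1 + tan²x = sec²x.
Reasoning: Start from sin²x + cos²x = 1 and divide every term by cos²x (allowed wherever tan x and sec x are defined): tan²x + 1 = 1/cos²x = sec²x.
So the two sides agree for every real x for which both sides are defined.

Conclusion: Yes, this is an identity.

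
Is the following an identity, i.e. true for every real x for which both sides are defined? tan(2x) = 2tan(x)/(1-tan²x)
Claim: tan(2x) = 2tan(x)/(1-tan²x).
Reasoning: tan(2x) = sin(2x)/cos(2x) = 2sin(x)cos(x) / (cos²x - sin²x). Divide numerator and denominator by cos²x: 2tan(x) / (1 - tan²x).
So the two sides agree for every real x for which both sides are defined.

Conclusion: Yes, this is an identity.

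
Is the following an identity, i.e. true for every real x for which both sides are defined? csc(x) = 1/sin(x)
Claim: csc(x) = 1/sin(x).
Reasoning: csc(x) is by definition the reciprocal of sin(x), wherever sin(x) ≠ 0.
So the two sides agree for every real x for which both sides are defined.

Conclusion: Yes, this is an identity.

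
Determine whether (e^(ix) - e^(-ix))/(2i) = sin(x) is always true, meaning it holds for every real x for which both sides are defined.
Yes, this is an identity.

Claim: (e^(ix) - e^(-ix))/(2i) = sin(x).
Reasoning: By Euler's formula e^(ix) = cos(x) + i·sin(x) and e^(-ix) = cos(x) - i·sin(x). Subtracting cancels the cosine terms: e^(ix) - e^(-ix) = 2i·sin(x); divide by 2i.
So the two sides agree for every real x for which both sides are defined.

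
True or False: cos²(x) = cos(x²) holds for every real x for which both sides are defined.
False.

Claim: cos²(x) = cos(x²).
Test a specific point where both sides are defined: x = -π/6.
LHS = cos²(x) ≈ 0.7500
RHS = cos(x²) ≈ 0.9627
Since 0.7500 ≠ 0.9627, the equation fails at this point, so it cannot hold for every real x for which both sides are defined.
cos²(x) means (cos x)², squaring the output; cos(x²) squares the input. These are different functions.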